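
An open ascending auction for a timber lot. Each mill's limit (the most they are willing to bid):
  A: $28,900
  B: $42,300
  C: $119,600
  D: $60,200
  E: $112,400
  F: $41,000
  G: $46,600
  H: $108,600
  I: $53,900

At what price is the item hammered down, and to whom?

Sorting limits: 119,600 (C) > 112,400 (E) > 108,600 (H) > 60,200 (D) > 53,900 (I) > 46,600 (G) > …
Once the price passes $112,400, only C is left; the hammer falls at E's limit of $112,400.

C wins at $112,400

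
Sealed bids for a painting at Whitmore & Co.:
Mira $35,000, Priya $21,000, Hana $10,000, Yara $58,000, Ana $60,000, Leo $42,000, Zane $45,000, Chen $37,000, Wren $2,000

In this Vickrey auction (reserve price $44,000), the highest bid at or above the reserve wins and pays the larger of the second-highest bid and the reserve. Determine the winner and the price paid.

Vickrey auction (reserve price $44,000): the highest bid at or above the reserve wins and pays the larger of the second-highest bid and the reserve.
Sorting bids: 60,000 (Ana) > 58,000 (Yara) > 45,000 (Zane) > 42,000 (Leo) > 37,000 (Chen) > 35,000 (Mira) > …
Ana has the top bid at or above the reserve ($60,000).
max(second-highest $58,000, reserve $44,000) = $58,000; the reserve does not bind.

Ana pays $58,000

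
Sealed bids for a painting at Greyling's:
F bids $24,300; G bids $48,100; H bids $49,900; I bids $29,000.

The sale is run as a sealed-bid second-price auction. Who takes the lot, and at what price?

H pays $48,100

Sealed-bid second-price auction: the highest bidder wins and pays the second-highest bid.
Bids ranked: 49,900 (H) > 48,100 (G) > 29,000 (I) > 24,300 (F)
H wins with the highest bid; price is set by the runner-up at $48,100.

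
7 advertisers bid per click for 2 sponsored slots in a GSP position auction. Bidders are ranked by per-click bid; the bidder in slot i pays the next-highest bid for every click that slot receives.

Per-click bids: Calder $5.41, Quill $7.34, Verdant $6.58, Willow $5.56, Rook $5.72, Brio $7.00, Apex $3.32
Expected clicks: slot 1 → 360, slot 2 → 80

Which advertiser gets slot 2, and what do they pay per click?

Brio; $6.58 per click

Per-click bids in order: $7.34 (Quill) > $7.00 (Brio) > $6.58 (Verdant) > …
Slot 2 goes to the second-ranked bidder, Brio, who pays the next bid down: $6.58/click.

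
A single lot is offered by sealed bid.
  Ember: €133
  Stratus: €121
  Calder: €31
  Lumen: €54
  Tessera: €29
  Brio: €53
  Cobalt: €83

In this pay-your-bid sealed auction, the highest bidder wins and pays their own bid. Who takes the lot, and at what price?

Sorting bids: 133 (Ember) > 121 (Stratus) > 83 (Cobalt) > 54 (Lumen) > 53 (Brio) > 31 (Calder) > …
First-price: Ember pays what they bid, €133.

Ember pays €133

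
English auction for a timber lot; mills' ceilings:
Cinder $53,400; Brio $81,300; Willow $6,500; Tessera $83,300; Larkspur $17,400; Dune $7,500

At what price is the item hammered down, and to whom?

Tessera wins at $81,300

Sorting limits: 83,300 (Tessera) > 81,300 (Brio) > 53,400 (Cinder) > 17,400 (Larkspur) > 7,500 (Dune) > 6,500 (Willow)
Bidding ends when Brio exits at $81,300; Tessera takes it.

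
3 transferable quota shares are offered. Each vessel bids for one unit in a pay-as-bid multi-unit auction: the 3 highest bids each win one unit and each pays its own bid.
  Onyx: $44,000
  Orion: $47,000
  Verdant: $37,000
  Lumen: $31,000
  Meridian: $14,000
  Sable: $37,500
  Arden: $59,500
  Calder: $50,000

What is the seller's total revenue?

Total revenue: $156,500

Ordering the bids: 59,500 (Arden), 50,000 (Calder), 47,000 (Orion), 44,000 (Onyx), 37,500 (Sable), …
Top 3: Arden, Calder, Orion.
Total revenue = 59,500 + 50,000 + 47,000 = $156,500.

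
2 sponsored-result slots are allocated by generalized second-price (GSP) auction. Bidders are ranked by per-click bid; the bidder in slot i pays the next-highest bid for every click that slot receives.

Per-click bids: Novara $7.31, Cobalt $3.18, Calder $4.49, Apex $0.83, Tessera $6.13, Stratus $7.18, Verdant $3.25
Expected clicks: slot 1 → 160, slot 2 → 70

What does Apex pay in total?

Ranked by bid: $7.31 (Novara) > $7.18 (Stratus) > $6.13 (Tessera) > …
Apex ranks below slot 2 → no slot, pays nothing.

Apex pays $0.00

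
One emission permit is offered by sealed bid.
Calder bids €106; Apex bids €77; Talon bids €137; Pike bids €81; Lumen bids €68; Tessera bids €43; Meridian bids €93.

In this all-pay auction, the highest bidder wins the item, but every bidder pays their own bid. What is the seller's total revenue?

Total revenue: €605

All-pay auction: the highest bidder wins the item, but every bidder pays their own bid.
Sorting bids: 137 (Talon) > 106 (Calder) > 93 (Meridian) > 81 (Pike) > 77 (Apex) > 68 (Lumen) > …
Every bidder forfeits their bid regardless of winning.
Revenue = 106 + 77 + 137 + 81 + 68 + 43 + 93 = €605.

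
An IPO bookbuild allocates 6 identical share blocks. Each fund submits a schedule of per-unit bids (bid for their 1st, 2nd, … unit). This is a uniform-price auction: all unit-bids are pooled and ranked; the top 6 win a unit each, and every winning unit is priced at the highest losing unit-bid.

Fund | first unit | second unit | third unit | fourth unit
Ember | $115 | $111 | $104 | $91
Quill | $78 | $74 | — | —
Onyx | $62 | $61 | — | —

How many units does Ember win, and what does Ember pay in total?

All unit-bids, highest first — top 6: 115 (Ember-1), 111 (Ember-2), 104 (Ember-3), 91 (Ember-4), 78 (Quill-1), 74 (Quill-2)
First bid not allocated: $62.
Ember wins 4 unit(s) at $62 each.

Ember: 4 units, pays $248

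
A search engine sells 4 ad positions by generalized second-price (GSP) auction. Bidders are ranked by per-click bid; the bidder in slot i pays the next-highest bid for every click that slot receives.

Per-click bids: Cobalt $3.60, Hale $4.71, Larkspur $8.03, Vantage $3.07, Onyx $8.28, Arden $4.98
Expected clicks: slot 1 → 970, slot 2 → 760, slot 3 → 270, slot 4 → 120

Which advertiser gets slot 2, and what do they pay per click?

Sorting advertisers: $8.28 (Onyx) > $8.03 (Larkspur) > $4.98 (Arden) > $4.71 (Hale) > $3.60 (Cobalt) > …
Slot 2 goes to the second-ranked bidder, Larkspur, who pays the next bid down: $4.98/click.

Larkspur; $4.98 per click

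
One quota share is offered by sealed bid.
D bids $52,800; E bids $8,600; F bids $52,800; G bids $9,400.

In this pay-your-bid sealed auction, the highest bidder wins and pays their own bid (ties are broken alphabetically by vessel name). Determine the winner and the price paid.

Bids in order: 52,800 (D) > 52,800 (F) > 9,400 (G) > 8,600 (E)
D and F tie at $52,800; tie-break gives it to D.
D has the highest bid and pays exactly that: $52,800.

D pays $52,800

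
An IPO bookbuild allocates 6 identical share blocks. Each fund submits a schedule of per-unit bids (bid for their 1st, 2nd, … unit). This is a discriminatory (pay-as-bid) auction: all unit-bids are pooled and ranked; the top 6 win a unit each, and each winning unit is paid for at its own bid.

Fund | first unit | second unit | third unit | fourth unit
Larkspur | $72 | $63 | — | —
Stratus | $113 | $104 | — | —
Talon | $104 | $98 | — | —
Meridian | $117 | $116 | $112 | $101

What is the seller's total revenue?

Pooled unit-bids ranked (top 6): 117 (Meridian-1), 116 (Meridian-2), 113 (Stratus-1), 112 (Meridian-3), 104 (Stratus-2), 104 (Talon-1)
Next rejected bid: $101 (not a price — pay-as-bid).
Each winning unit pays its own bid.
Revenue = 117 + 116 + 113 + 112 + 104 + 104 = $666.

Total revenue: $666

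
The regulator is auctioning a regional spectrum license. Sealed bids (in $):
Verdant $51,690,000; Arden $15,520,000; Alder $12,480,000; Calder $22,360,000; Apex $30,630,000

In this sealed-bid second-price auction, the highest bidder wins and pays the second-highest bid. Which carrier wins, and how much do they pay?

Rule: the highest bidder wins and pays the second-highest bid.
Sorting bids: 51,690,000 (Verdant) > 30,630,000 (Apex) > 22,360,000 (Calder) > 15,520,000 (Arden) > 12,480,000 (Alder)
Second-price: Verdant pays Apex's bid of $30,630,000.

Verdant pays $30,630,000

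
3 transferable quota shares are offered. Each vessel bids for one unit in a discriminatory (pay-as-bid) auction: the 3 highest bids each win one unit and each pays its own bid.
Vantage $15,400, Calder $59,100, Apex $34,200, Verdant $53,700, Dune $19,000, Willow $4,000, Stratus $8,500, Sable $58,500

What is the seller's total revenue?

Sorting: 59,100 (Calder), 58,500 (Sable), 53,700 (Verdant), 34,200 (Apex), 19,000 (Dune), …
Winners (3 units): Calder, Sable, Verdant.
Total revenue = 59,100 + 58,500 + 53,700 = $171,300.

Total revenue: $171,300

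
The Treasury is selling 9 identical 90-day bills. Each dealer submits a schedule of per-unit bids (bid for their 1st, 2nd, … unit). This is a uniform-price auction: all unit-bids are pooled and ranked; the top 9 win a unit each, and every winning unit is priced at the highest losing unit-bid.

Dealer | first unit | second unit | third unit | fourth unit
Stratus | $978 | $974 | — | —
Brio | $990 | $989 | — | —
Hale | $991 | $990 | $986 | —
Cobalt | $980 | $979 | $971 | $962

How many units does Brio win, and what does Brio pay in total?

Merging the schedules and taking the best 9: 991 (Hale-1), 990 (Brio-1), 990 (Hale-2), 989 (Brio-2), 986 (Hale-3), 980 (Cobalt-1), 979 (Cobalt-2), 978 (Stratus-1), 974 (Stratus-2)
The (k+1)-th unit-bid is $971.
Brio wins 2 unit(s) at $971 each.

Brio: 2 units, pays $1,942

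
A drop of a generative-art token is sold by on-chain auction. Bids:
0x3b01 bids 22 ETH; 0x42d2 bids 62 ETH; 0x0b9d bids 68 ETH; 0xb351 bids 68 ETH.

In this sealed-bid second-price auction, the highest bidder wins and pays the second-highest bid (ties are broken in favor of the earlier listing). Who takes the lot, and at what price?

Bids ranked: 68 (0x0b9d) > 68 (0xb351) > 62 (0x42d2) > 22 (0x3b01)
0x0b9d and 0xb351 tie at 68 ETH; tie-break gives it to 0x0b9d.
0x0b9d wins with the highest bid; price is set by the runner-up at 68 ETH.

0x0b9d pays 68 ETH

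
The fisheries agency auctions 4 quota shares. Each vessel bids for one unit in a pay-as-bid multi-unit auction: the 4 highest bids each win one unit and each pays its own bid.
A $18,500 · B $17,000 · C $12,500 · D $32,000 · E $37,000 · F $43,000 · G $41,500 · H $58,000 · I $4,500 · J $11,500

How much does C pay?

C pays $0

Sorting: 58,000 (H), 43,000 (F), 41,500 (G), 37,000 (E), 32,000 (D), 18,500 (A), …
The 4 highest are H, F, G, E.
C does not win → $0.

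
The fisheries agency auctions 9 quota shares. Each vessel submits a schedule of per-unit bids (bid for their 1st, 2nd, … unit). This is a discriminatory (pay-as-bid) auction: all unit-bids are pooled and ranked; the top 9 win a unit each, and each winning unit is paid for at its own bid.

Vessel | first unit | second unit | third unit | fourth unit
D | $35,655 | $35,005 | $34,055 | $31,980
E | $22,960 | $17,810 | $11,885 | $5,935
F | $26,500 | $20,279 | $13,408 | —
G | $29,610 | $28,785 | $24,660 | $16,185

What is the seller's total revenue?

Total revenue: $269,210

Merging the schedules and taking the best 9: 35,655 (D-1), 35,005 (D-2), 34,055 (D-3), 31,980 (D-4), 29,610 (G-1), 28,785 (G-2), 26,500 (F-1), 24,660 (G-3), 22,960 (E-1)
Next rejected bid: $20,279 (not a price — pay-as-bid).
Each winning unit pays its own bid.
Revenue = 35,655 + 35,005 + 34,055 + 31,980 + 29,610 + 28,785 + 26,500 + 24,660 + 22,960 = $269,210.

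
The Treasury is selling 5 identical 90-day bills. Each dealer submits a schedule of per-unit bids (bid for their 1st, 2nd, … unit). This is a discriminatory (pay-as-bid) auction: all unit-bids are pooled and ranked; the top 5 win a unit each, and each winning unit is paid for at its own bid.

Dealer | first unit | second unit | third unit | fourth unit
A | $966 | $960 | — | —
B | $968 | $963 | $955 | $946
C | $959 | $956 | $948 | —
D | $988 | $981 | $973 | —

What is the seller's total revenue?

Total revenue: $4,876

All unit-bids, highest first — top 5: 988 (D-1), 981 (D-2), 973 (D-3), 968 (B-1), 966 (A-1)
Next rejected bid: $963 (not a price — pay-as-bid).
Each winning unit pays its own bid.
Revenue = 988 + 981 + 973 + 968 + 966 = $4,876.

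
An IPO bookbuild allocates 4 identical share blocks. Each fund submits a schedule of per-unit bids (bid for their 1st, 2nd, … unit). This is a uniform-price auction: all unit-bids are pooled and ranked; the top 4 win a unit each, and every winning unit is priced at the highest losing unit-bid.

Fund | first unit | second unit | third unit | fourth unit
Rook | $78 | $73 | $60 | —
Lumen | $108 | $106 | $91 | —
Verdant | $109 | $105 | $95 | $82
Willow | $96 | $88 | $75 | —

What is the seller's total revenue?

Merging the schedules and taking the best 4: 109 (Verdant-1), 108 (Lumen-1), 106 (Lumen-2), 105 (Verdant-2)
Highest rejected unit-bid = $96.
Allocation: Lumen 2, Verdant 2. Every unit priced at $96.
Revenue = 4 × 96 = $384.

Total revenue: $384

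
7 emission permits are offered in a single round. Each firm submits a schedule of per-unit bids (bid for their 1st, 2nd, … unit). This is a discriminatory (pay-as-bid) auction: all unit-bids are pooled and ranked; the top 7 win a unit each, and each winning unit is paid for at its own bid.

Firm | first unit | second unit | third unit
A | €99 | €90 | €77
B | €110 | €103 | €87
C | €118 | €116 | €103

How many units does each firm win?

A 2, B 2, C 3

Pooled unit-bids ranked (top 7): 118 (C-1), 116 (C-2), 110 (B-1), 103 (B-2), 103 (C-3), 99 (A-1), 90 (A-2)
Next rejected bid: €87 (not a price — pay-as-bid).
Allocation: A 2, B 2, C 3.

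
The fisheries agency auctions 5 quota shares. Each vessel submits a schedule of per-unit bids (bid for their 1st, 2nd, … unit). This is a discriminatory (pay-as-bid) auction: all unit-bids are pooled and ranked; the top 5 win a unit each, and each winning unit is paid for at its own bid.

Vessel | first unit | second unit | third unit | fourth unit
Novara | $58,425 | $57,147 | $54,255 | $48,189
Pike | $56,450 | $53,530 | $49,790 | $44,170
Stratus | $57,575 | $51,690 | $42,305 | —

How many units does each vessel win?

Novara 3, Pike 1, Stratus 1

Pooled unit-bids ranked (top 5): 58,425 (Novara-1), 57,575 (Stratus-1), 57,147 (Novara-2), 56,450 (Pike-1), 54,255 (Novara-3)
Next rejected bid: $53,530 (not a price — pay-as-bid).
Allocation: Novara 3, Pike 1, Stratus 1.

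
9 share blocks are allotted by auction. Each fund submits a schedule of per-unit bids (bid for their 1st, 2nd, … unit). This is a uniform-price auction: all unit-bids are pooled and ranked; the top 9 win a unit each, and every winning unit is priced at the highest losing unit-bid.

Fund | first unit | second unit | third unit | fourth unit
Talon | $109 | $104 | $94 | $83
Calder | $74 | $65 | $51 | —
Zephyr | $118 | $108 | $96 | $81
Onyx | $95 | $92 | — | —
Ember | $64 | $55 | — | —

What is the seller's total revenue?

All unit-bids, highest first — top 9: 118 (Zephyr-1), 109 (Talon-1), 108 (Zephyr-2), 104 (Talon-2), 96 (Zephyr-3), 95 (Onyx-1), 94 (Talon-3), 92 (Onyx-2), 83 (Talon-4)
The (k+1)-th unit-bid is $81.
Allocation: Onyx 2, Talon 4, Zephyr 3. Every unit priced at $81.
Revenue = 9 × 81 = $729.

Total revenue: $729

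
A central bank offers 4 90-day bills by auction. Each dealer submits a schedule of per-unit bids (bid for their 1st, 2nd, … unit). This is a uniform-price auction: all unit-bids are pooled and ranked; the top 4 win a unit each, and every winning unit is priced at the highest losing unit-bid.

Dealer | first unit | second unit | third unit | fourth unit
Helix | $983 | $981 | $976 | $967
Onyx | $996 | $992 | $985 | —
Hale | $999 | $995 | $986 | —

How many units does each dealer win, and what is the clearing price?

Hale 2, Onyx 2; clearing price $986

Merging the schedules and taking the best 4: 999 (Hale-1), 996 (Onyx-1), 995 (Hale-2), 992 (Onyx-2)
Highest rejected unit-bid = $986.
Allocation: Hale 2, Onyx 2.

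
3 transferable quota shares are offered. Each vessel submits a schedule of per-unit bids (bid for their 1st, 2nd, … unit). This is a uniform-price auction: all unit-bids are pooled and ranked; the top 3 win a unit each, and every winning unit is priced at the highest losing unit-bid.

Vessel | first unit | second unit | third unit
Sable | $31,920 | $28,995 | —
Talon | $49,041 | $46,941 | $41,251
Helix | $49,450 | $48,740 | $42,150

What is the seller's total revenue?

All unit-bids, highest first — top 3: 49,450 (Helix-1), 49,041 (Talon-1), 48,740 (Helix-2)
Highest rejected unit-bid = $46,941.
Allocation: Helix 2, Talon 1. Every unit priced at $46,941.
Revenue = 3 × 46,941 = $140,823.

Total revenue: $140,823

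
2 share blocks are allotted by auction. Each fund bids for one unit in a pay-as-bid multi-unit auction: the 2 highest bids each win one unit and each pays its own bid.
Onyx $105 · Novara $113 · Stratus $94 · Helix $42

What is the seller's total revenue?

Total revenue: $218

Sorting: 113 (Novara), 105 (Onyx), 94 (Stratus), 42 (Helix)
Top 2: Novara, Onyx.
Total revenue = 113 + 105 = $218.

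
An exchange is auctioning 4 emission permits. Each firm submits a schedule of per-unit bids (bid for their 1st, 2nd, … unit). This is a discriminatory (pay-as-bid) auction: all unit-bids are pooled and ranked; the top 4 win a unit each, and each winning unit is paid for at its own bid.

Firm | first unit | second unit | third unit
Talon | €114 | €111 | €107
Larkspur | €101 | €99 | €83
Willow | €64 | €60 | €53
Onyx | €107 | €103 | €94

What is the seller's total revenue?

Merging the schedules and taking the best 4: 114 (Talon-1), 111 (Talon-2), 107 (Talon-3), 107 (Onyx-1)
Next rejected bid: €103 (not a price — pay-as-bid).
Each winning unit pays its own bid.
Revenue = 114 + 111 + 107 + 107 = €439.

Total revenue: €439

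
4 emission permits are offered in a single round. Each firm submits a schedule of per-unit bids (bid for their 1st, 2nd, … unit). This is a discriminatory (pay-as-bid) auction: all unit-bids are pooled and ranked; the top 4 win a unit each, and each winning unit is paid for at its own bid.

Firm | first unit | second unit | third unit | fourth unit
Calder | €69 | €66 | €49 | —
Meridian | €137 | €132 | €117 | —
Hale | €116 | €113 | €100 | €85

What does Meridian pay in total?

Merging the schedules and taking the best 4: 137 (Meridian-1), 132 (Meridian-2), 117 (Meridian-3), 116 (Hale-1)
Next rejected bid: €113 (not a price — pay-as-bid).
Meridian's winning unit-bids: 137 + 132 + 117 = €386.

Meridian pays €386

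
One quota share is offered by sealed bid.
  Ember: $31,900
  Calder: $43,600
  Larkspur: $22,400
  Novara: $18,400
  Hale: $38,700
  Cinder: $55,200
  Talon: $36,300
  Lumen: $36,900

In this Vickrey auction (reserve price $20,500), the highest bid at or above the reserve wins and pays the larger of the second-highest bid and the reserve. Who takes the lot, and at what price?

Cinder pays $43,600

Rule: the highest bid at or above the reserve wins and pays the larger of the second-highest bid and the reserve.
Sorting bids: 55,200 (Cinder) > 43,600 (Calder) > 38,700 (Hale) > 36,900 (Lumen) > 36,300 (Talon) > 31,900 (Ember) > …
Highest eligible bid: Cinder at $55,200.
Second-highest bid $43,600 exceeds the reserve $20,500 → payment $43,600.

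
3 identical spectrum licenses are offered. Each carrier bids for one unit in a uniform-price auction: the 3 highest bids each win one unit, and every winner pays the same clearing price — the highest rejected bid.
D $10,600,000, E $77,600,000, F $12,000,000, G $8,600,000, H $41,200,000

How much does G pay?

Sorting: 77,600,000 (E), 41,200,000 (H), 12,000,000 (F), 10,600,000 (D), 8,600,000 (G)
Winners (3 units): E, H, F.
First losing bid is D's $10,600,000, which sets the uniform price.
G does not win → pays $0.

G pays $0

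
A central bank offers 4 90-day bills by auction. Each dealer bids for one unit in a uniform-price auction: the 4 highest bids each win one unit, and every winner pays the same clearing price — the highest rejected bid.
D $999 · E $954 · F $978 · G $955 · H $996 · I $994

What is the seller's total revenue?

Bids ranked high→low: 999 (D), 996 (H), 994 (I), 978 (F), 955 (G), 954 (E)
The 4 highest are D, H, I, F.
Highest unsuccessful bid: $955 → clearing price.
Total revenue = 4 × $955 = $3,820.

Total revenue: $3,820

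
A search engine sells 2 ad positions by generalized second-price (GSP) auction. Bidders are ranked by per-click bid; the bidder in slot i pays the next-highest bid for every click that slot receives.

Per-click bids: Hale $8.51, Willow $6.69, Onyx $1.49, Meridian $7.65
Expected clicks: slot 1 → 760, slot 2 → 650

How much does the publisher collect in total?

Per-click bids in order: $8.51 (Hale) > $7.65 (Meridian) > $6.69 (Willow) > …
Slot 1: Hale pays $7.65 × 760 = $5814.00
Slot 2: Meridian pays $6.69 × 650 = $4348.50
Total = $10162.50

Total revenue: $10162.50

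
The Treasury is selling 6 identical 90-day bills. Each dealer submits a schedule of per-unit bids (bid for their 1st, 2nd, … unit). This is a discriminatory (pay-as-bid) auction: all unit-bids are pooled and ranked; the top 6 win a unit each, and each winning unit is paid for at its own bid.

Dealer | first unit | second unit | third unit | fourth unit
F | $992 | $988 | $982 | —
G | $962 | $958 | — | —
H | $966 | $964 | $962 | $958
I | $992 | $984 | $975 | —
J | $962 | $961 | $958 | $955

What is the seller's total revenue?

Pooled unit-bids ranked (top 6): 992 (F-1), 992 (I-1), 988 (F-2), 984 (I-2), 982 (F-3), 975 (I-3)
Next rejected bid: $966 (not a price — pay-as-bid).
Each winning unit pays its own bid.
Revenue = 992 + 992 + 988 + 984 + 982 + 975 = $5,913.

Total revenue: $5,913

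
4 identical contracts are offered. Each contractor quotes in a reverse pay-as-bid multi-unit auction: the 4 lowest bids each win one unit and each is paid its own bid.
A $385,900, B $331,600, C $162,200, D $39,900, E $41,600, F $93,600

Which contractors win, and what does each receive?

Bids ranked low→high: 39,900 (D), 41,600 (E), 93,600 (F), 162,200 (C), 331,600 (B), 385,900 (A)
Lowest 4: D, E, F, C.
Each winner is paid its own bid: D $39,900, E $41,600, F $93,600, C $162,200.

D $39,900, E $41,600, F $93,600, C $162,200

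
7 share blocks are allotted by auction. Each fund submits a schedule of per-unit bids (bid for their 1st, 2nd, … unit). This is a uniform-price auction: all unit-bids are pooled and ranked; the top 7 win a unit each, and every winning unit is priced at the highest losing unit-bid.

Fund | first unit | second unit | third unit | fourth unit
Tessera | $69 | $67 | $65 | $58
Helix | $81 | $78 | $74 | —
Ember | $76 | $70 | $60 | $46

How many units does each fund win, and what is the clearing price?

Merging the schedules and taking the best 7: 81 (Helix-1), 78 (Helix-2), 76 (Ember-1), 74 (Helix-3), 70 (Ember-2), 69 (Tessera-1), 67 (Tessera-2)
Highest rejected unit-bid = $65.
Allocation: Ember 2, Helix 3, Tessera 2.

Ember 2, Helix 3, Tessera 2; clearing price $65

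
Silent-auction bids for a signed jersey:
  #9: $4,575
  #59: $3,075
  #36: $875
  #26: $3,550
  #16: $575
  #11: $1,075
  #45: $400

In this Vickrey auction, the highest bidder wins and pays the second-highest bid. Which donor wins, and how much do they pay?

#9 pays $3,550

Bids ranked: 4,575 (#9) > 3,550 (#26) > 3,075 (#59) > 1,075 (#11) > 875 (#36) > 575 (#16) > …
Second-price: #9 pays #26's bid of $3,550.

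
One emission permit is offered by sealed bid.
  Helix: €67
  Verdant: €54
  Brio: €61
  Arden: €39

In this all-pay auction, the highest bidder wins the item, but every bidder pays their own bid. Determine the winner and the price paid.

Bids ranked: 67 (Helix) > 61 (Brio) > 54 (Verdant) > 39 (Arden)
Helix wins with the top bid; all bids are sunk regardless.

Helix pays €67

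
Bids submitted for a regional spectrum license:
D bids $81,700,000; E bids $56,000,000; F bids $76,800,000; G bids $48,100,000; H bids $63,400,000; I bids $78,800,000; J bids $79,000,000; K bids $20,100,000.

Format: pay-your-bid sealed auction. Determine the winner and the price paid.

Sorting bids: 81,700,000 (D) > 79,000,000 (J) > 78,800,000 (I) > 76,800,000 (F) > 63,400,000 (H) > 56,000,000 (E) > …
First-price: D pays what they bid, $81,700,000.

D pays $81,700,000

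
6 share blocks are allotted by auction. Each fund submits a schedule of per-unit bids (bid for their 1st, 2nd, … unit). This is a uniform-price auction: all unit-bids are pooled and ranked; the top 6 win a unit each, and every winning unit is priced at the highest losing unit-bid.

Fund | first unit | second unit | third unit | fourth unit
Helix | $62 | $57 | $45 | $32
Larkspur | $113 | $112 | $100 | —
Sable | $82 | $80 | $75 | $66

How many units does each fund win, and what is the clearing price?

Pooled unit-bids ranked (top 6): 113 (Larkspur-1), 112 (Larkspur-2), 100 (Larkspur-3), 82 (Sable-1), 80 (Sable-2), 75 (Sable-3)
First bid not allocated: $66.
Allocation: Larkspur 3, Sable 3.

Larkspur 3, Sable 3; clearing price $66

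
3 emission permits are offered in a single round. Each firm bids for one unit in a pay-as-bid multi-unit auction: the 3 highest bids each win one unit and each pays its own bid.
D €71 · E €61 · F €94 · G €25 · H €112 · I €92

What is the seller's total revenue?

Bids ranked high→low: 112 (H), 94 (F), 92 (I), 71 (D), 61 (E), …
Top 3: H, F, I.
Total revenue = 112 + 94 + 92 = €298.

Total revenue: €298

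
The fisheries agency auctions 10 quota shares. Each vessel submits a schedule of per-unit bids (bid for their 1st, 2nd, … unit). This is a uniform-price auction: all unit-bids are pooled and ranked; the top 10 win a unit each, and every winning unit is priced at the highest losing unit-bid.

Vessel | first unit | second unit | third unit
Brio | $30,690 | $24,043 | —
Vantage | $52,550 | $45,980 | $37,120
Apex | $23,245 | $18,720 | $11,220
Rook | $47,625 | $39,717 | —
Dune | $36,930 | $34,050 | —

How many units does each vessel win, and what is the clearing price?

Apex 1, Brio 2, Dune 2, Rook 2, Vantage 3; clearing price $18,720

Pooled unit-bids ranked (top 10): 52,550 (Vantage-1), 47,625 (Rook-1), 45,980 (Vantage-2), 39,717 (Rook-2), 37,120 (Vantage-3), 36,930 (Dune-1), 34,050 (Dune-2), 30,690 (Brio-1), 24,043 (Brio-2), 23,245 (Apex-1)
Highest rejected unit-bid = $18,720.
Allocation: Apex 1, Brio 2, Dune 2, Rook 2, Vantage 3.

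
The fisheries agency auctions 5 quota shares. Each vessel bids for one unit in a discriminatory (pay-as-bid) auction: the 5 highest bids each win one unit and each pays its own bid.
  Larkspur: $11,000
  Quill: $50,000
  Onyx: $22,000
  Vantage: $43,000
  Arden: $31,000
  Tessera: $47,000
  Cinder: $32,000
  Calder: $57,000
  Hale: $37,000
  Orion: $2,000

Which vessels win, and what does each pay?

Calder $57,000, Quill $50,000, Tessera $47,000, Vantage $43,000, Hale $37,000

Ordering the bids: 57,000 (Calder), 50,000 (Quill), 47,000 (Tessera), 43,000 (Vantage), 37,000 (Hale), 32,000 (Cinder), 31,000 (Arden), …
Winners (5 units): Calder, Quill, Tessera, Vantage, Hale.
Each winner pays its own bid: Calder $57,000, Quill $50,000, Tessera $47,000, Vantage $43,000, Hale $37,000.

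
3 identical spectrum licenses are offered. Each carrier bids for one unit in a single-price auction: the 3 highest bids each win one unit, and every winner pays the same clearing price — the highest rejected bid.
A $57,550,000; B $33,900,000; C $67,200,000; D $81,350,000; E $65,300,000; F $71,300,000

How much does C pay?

C pays $65,300,000

Bids ranked high→low: 81,350,000 (D), 71,300,000 (F), 67,200,000 (C), 65,300,000 (E), 57,550,000 (A), …
The 3 highest are D, F, C.
First losing bid is E's $65,300,000, which sets the uniform price.
C wins → pays $65,300,000.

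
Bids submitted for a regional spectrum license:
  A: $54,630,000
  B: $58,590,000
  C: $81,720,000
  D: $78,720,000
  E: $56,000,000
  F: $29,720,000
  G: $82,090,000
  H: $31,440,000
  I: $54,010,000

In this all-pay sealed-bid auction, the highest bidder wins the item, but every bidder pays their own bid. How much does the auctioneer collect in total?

Total revenue: $526,920,000

Bids in order: 82,090,000 (G) > 81,720,000 (C) > 78,720,000 (D) > 58,590,000 (B) > 56,000,000 (E) > 54,630,000 (A) > …
G wins with the top bid; all bids are sunk regardless.
Every bidder forfeits their bid regardless of winning.
Revenue = 54,630,000 + 58,590,000 + 81,720,000 + 78,720,000 + 56,000,000 + 29,720,000 + 82,090,000 + 31,440,000 + 54,010,000 = $526,920,000.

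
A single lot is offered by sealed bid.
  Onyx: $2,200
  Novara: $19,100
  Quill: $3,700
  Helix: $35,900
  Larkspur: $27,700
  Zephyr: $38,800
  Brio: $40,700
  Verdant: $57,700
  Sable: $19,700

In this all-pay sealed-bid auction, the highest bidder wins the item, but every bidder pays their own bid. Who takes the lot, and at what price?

Sorting bids: 57,700 (Verdant) > 40,700 (Brio) > 38,800 (Zephyr) > 35,900 (Helix) > 27,700 (Larkspur) > 19,700 (Sable) > …
Verdant wins with the top bid; all bids are sunk regardless.

Verdant pays $57,700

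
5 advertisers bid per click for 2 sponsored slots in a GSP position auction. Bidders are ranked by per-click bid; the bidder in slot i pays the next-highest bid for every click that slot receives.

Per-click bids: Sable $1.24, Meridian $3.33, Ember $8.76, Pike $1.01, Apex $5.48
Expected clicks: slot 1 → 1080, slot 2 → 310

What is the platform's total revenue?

Per-click bids in order: $8.76 (Ember) > $5.48 (Apex) > $3.33 (Meridian) > …
Slot 1: Ember pays $5.48 × 1080 = $5918.40
Slot 2: Apex pays $3.33 × 310 = $1032.30
Total = $6950.70

Total revenue: $6950.70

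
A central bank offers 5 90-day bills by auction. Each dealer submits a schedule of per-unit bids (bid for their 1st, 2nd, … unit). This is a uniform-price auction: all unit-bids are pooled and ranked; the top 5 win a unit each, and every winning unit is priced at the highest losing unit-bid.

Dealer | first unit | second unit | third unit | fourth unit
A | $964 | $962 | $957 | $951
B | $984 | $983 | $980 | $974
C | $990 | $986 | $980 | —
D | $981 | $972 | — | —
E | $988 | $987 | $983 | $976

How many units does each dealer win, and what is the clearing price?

Pooled unit-bids ranked (top 5): 990 (C-1), 988 (E-1), 987 (E-2), 986 (C-2), 984 (B-1)
First bid not allocated: $983.
Allocation: B 1, C 2, E 2.

B 1, C 2, E 2; clearing price $983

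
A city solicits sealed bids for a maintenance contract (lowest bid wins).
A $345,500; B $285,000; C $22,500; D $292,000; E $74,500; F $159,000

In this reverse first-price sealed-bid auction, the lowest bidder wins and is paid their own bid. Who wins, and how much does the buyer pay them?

Rule: the lowest bidder wins and is paid their own bid.
Bids in order: 22,500 (C) < 74,500 (E) < 159,000 (F) < 285,000 (B) < 292,000 (D) < 345,500 (A)
First-price: C is paid what they bid, $22,500.

C is paid $22,500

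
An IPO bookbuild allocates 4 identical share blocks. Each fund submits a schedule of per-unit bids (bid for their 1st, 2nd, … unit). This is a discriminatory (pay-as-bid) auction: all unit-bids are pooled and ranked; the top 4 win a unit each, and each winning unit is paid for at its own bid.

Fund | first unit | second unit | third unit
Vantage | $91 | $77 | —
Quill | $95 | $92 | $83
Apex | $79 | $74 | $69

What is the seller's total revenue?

Merging the schedules and taking the best 4: 95 (Quill-1), 92 (Quill-2), 91 (Vantage-1), 83 (Quill-3)
Next rejected bid: $79 (not a price — pay-as-bid).
Each winning unit pays its own bid.
Revenue = 95 + 92 + 91 + 83 = $361.

Total revenue: $361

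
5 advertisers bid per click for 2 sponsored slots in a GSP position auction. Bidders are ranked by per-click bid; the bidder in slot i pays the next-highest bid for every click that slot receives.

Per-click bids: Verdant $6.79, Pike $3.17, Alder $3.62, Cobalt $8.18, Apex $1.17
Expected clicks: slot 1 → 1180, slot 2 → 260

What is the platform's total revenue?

Total revenue: $8953.40

Per-click bids in order: $8.18 (Cobalt) > $6.79 (Verdant) > $3.62 (Alder) > …
Slot 1: Cobalt pays $6.79 × 1180 = $8012.20
Slot 2: Verdant pays $3.62 × 260 = $941.20
Total = $8953.40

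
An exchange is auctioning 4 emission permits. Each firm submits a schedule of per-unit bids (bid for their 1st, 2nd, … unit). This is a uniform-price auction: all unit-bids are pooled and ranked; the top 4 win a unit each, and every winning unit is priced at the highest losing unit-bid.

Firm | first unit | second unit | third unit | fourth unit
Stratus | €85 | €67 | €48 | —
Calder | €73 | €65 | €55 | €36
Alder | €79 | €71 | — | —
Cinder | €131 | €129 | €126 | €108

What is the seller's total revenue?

Total revenue: €340

Pooled unit-bids ranked (top 4): 131 (Cinder-1), 129 (Cinder-2), 126 (Cinder-3), 108 (Cinder-4)
First bid not allocated: €85.
Allocation: Cinder 4. Every unit priced at €85.
Revenue = 4 × 85 = €340.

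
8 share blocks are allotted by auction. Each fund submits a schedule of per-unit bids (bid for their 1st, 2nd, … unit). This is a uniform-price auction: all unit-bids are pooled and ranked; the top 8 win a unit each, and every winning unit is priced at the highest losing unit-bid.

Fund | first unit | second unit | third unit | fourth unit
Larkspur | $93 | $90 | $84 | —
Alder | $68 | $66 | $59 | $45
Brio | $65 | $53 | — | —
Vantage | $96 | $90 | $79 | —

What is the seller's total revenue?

Total revenue: $520

All unit-bids, highest first — top 8: 96 (Vantage-1), 93 (Larkspur-1), 90 (Larkspur-2), 90 (Vantage-2), 84 (Larkspur-3), 79 (Vantage-3), 68 (Alder-1), 66 (Alder-2)
First bid not allocated: $65.
Allocation: Alder 2, Larkspur 3, Vantage 3. Every unit priced at $65.
Revenue = 8 × 65 = $520.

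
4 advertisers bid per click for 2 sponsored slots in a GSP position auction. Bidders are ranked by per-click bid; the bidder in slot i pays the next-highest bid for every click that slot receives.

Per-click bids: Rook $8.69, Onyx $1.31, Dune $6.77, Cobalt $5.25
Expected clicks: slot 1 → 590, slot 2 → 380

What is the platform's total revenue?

Total revenue: $5989.30

Per-click bids in order: $8.69 (Rook) > $6.77 (Dune) > $5.25 (Cobalt) > …
Slot 1: Rook pays $6.77 × 590 = $3994.30
Slot 2: Dune pays $5.25 × 380 = $1995.00
Total = $5989.30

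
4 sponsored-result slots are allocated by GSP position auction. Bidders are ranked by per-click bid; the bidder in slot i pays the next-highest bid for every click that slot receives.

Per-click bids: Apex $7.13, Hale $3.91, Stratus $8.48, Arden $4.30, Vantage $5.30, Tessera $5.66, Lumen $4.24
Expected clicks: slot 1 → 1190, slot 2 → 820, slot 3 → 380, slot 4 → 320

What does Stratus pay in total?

Ranked by bid: $8.48 (Stratus) > $7.13 (Apex) > $5.66 (Tessera) > $5.30 (Vantage) > $4.30 (Arden) > …
Stratus holds slot 1 → pays next bid $7.13 × 1190 clicks = $8484.70.

Stratus pays $8484.70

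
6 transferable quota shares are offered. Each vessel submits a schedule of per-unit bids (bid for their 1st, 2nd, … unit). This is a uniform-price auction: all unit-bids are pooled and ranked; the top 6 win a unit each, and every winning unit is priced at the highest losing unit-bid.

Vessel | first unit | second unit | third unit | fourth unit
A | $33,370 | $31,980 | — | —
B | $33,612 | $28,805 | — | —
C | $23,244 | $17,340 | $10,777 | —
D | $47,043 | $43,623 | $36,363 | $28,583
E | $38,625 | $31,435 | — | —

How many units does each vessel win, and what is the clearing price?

A 1, B 1, D 3, E 1; clearing price $31,980

All unit-bids, highest first — top 6: 47,043 (D-1), 43,623 (D-2), 38,625 (E-1), 36,363 (D-3), 33,612 (B-1), 33,370 (A-1)
First bid not allocated: $31,980.
Allocation: A 1, B 1, D 3, E 1.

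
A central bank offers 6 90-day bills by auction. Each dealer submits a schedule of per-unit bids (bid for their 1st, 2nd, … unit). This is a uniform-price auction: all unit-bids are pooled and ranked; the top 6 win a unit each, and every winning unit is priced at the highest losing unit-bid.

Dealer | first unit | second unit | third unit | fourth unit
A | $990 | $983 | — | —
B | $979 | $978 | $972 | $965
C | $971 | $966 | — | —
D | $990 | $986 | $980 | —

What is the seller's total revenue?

Pooled unit-bids ranked (top 6): 990 (A-1), 990 (D-1), 986 (D-2), 983 (A-2), 980 (D-3), 979 (B-1)
First bid not allocated: $978.
Allocation: A 2, B 1, D 3. Every unit priced at $978.
Revenue = 6 × 978 = $5,868.

Total revenue: $5,868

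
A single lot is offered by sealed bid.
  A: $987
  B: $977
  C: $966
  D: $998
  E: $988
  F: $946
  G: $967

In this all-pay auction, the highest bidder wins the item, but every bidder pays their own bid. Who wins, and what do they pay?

D pays $998

Sorting bids: 998 (D) > 988 (E) > 987 (A) > 977 (B) > 967 (G) > 966 (C) > …
D is highest and takes the item; every bidder forfeits their bid.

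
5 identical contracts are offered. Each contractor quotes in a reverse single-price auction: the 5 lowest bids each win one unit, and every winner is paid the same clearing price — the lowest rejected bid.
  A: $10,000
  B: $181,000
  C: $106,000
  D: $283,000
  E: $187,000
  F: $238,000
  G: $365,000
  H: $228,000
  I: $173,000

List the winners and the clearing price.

Ordering the bids: 10,000 (A), 106,000 (C), 173,000 (I), 181,000 (B), 187,000 (E), 228,000 (H), 238,000 (F), …
The 5 lowest are A, C, I, B, E.
First losing bid is H's $228,000, which sets the uniform price.

A, C, I, B, E; each is paid $228,000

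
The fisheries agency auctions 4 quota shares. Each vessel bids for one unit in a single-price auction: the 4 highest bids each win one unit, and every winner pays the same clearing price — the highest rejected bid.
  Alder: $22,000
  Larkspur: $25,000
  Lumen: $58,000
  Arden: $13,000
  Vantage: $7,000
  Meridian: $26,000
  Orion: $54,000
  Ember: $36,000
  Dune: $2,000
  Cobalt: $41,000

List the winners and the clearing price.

Bids ranked high→low: 58,000 (Lumen), 54,000 (Orion), 41,000 (Cobalt), 36,000 (Ember), 26,000 (Meridian), 25,000 (Larkspur), …
Winners (4 units): Lumen, Orion, Cobalt, Ember.
First losing bid is Meridian's $26,000, which sets the uniform price.

Lumen, Orion, Cobalt, Ember; each pays $26,000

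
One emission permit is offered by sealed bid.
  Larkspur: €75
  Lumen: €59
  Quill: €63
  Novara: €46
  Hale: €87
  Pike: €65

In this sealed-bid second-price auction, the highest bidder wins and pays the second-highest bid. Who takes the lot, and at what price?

Sorting bids: 87 (Hale) > 75 (Larkspur) > 65 (Pike) > 63 (Quill) > 59 (Lumen) > 46 (Novara)
Hale is highest; pays the second-highest bid, €75.

Hale pays €75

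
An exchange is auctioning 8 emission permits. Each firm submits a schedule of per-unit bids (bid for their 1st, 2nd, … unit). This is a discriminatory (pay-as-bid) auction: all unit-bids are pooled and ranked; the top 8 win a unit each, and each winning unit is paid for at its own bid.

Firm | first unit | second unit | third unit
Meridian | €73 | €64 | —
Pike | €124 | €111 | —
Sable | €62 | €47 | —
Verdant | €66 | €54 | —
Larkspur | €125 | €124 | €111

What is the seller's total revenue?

Total revenue: €798

Pooled unit-bids ranked (top 8): 125 (Larkspur-1), 124 (Pike-1), 124 (Larkspur-2), 111 (Pike-2), 111 (Larkspur-3), 73 (Meridian-1), 66 (Verdant-1), 64 (Meridian-2)
Next rejected bid: €62 (not a price — pay-as-bid).
Each winning unit pays its own bid.
Revenue = 125 + 124 + 124 + 111 + 111 + 73 + 66 + 64 = €798.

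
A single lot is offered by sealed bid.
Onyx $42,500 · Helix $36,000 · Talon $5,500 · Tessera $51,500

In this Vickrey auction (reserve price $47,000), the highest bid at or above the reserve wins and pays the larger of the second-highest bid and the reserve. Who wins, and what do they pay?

Rule: the highest bid at or above the reserve wins and pays the larger of the second-highest bid and the reserve.
Bids ranked: 51,500 (Tessera) > 42,500 (Onyx) > 36,000 (Helix) > 5,500 (Talon)
Highest eligible bid: Tessera at $51,500.
max(second-highest $42,500, reserve $47,000) = $47,000.

Tessera pays $47,000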